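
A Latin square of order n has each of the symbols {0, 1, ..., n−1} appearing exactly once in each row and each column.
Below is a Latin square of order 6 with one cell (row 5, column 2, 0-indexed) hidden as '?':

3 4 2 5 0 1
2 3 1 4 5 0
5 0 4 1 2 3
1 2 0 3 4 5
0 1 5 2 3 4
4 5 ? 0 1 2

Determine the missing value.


Row 5 contains symbols [0, 1, 2, 4, 5] — missing [3].
Column 2 contains symbols [0, 1, 2, 4, 5] — missing [3].
The missing symbol must appear in both missing sets; intersection = [3].
Therefore the hidden value is 3.

Missing value = 3.


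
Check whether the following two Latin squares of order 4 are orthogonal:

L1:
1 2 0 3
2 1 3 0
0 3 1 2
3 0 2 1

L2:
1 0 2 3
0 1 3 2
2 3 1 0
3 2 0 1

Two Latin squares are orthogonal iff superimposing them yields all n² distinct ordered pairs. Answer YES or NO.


Form the n² = 16 superimposed pairs (L1[i][j], L2[i][j]), row by row (rows and columns indexed from 0):
row 0: (1,1) (2,0) (0,2) (3,3)
row 1: (2,0) (1,1) (3,3) (0,2)
row 2: (0,2) (3,3) (1,1) (2,0)
row 3: (3,3) (0,2) (2,0) (1,1)
Orthogonality requires all 16 pairs distinct.
But the pair (2,0) repeats: cell (0,1) has L1 = 2, L2 = 0, and cell (1,0) has L1 = 2, L2 = 0.
A repeated pair means some other pair never occurs (only 4 distinct pairs out of 16), so the squares are not orthogonal.
Conclusion: NO.

NO


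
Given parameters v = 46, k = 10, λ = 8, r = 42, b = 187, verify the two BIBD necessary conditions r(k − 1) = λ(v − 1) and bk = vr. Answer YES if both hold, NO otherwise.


Condition (i): r(k − 1) = 42·9 = 378; λ(v − 1) = 8·45 = 360. Match? NO.
Condition (ii): bk = 187·10 = 1870; vr = 46·42 = 1932. Match? NO.
Both conditions hold? NO.

NO


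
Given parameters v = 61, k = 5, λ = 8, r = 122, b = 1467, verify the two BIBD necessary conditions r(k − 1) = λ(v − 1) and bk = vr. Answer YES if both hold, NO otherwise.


Condition (i): r(k − 1) = 122·4 = 488; λ(v − 1) = 8·60 = 480. Match? NO.
Condition (ii): bk = 1467·5 = 7335; vr = 61·122 = 7442. Match? NO.
Both conditions hold? NO.

NO


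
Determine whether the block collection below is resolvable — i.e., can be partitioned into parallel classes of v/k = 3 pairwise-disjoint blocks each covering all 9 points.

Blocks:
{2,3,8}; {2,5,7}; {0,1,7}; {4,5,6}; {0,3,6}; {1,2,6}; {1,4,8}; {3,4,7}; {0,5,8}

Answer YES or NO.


v = 9, block size k = 3, number of blocks = 9.
For resolvability, blocks must partition into parallel classes of size v/k = 3.
Total blocks must therefore be a multiple of 3: 9 = 3·3 + 0 ⇒ divisible ✓.
Greedy packing gives 3 candidate class(es). Each should be a full parallel class (size 3, covers all 9 points).
  Class 1 (3 blocks): {2,3,8}; {0,1,7}; {4,5,6}. Points covered: [0, 1, 2, 3, 4, 5, 6, 7, 8].
  Class 2 (3 blocks): {2,5,7}; {0,3,6}; {1,4,8}. Points covered: [0, 1, 2, 3, 4, 5, 6, 7, 8].
  Class 3 (3 blocks): {1,2,6}; {3,4,7}; {0,5,8}. Points covered: [0, 1, 2, 3, 4, 5, 6, 7, 8].
All classes full (size 3)? YES. All classes cover every point? YES.
Resolvable? YES.

YES


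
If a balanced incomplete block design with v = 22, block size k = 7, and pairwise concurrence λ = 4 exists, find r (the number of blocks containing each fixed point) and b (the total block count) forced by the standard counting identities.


Any 2-(v, k, λ) BIBD satisfies two necessary conditions:
  (i)  Each point sits in r blocks, and counting incidences through any fixed point gives r(k − 1) = λ(v − 1), so r = λ(v − 1)/(k − 1).
  (ii) Total incidences bk = vr, so b = vr/k.
Step 1: r = λ(v − 1)/(k − 1) = 4·(22 − 1)/(7 − 1) = 4·21/6 = 84/6 = 14.
Step 2: b = vr/k = 22·14/7 = 308/7 = 44.
Check integrality: r = 14 ∈ Z ✓, b = 44 ∈ Z ✓.
(These identities are necessary conditions: they determine r and b for any design with these parameters, but do not by themselves prove that one exists.)

r = 14, b = 44.


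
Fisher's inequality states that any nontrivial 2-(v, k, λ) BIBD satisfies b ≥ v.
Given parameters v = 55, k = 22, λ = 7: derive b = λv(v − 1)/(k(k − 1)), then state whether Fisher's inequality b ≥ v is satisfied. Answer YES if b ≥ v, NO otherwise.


b = λv(v − 1)/(k(k − 1)) = 7·55·54/(22·21) = 20790/462 = 45.
Compare with v = 55: b < v, so Fisher's inequality fails.

NO


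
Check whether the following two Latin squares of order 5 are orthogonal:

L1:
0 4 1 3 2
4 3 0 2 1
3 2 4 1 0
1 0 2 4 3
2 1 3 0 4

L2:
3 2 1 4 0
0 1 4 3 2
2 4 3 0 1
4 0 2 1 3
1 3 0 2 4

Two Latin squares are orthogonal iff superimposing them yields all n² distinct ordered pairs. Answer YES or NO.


Form the n² = 25 superimposed pairs (L1[i][j], L2[i][j]), row by row (rows and columns indexed from 0):
row 0: (0,3) (4,2) (1,1) (3,4) (2,0)
row 1: (4,0) (3,1) (0,4) (2,3) (1,2)
row 2: (3,2) (2,4) (4,3) (1,0) (0,1)
row 3: (1,4) (0,0) (2,2) (4,1) (3,3)
row 4: (2,1) (1,3) (3,0) (0,2) (4,4)
Orthogonality requires all 25 pairs distinct.
Check by first coordinate: for each symbol s of L1, list the L2 entries in the n cells where L1 = s; they must all differ.
  L1 = 0: L2 entries (in reading order) 3, 4, 1, 0, 2 — all 5 distinct ✓
  L1 = 1: L2 entries (in reading order) 1, 2, 0, 4, 3 — all 5 distinct ✓
  L1 = 2: L2 entries (in reading order) 0, 3, 4, 2, 1 — all 5 distinct ✓
  L1 = 3: L2 entries (in reading order) 4, 1, 2, 3, 0 — all 5 distinct ✓
  L1 = 4: L2 entries (in reading order) 2, 0, 3, 1, 4 — all 5 distinct ✓
Every symbol of L1 meets every symbol of L2 exactly once, so all 25 pairs are distinct (25 of 25).
Conclusion: YES.

YES


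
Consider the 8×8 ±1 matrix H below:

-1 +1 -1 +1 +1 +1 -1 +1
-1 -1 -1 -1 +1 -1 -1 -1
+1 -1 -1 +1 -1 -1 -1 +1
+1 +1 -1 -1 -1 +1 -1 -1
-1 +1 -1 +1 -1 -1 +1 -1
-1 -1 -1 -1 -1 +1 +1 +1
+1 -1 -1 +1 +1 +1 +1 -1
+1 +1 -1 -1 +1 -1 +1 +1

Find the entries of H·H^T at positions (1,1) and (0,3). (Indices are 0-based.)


Row 0 of H: [-1, 1, -1, 1, 1, 1, -1, 1].
Row 1 of H: [-1, -1, -1, -1, 1, -1, -1, -1].
Row 3 of H: [1, 1, -1, -1, -1, 1, -1, -1].
(H·H^T)[1][1] = Σ_j H[1][j]·H[1][j] = (-1)² + (-1)² + (-1)² + (-1)² + (1)² + (-1)² + (-1)² + (-1)² = 1 + 1 + 1 + 1 + 1 + 1 + 1 + 1 = 8.
(H·H^T)[0][3] = Σ_j H[0][j]·H[3][j] = (-1)·(1) + (1)·(1) + (-1)·(-1) + (1)·(-1) + (1)·(-1) + (1)·(1) + (-1)·(-1) + (1)·(-1) = -1 + 1 + 1 + -1 + -1 + 1 + 1 + -1 = 0.
So rows 0 and 3 are orthogonal; the diagonal entry equals n = 8.

(1,1) entry = 8; (0,3) entry = 0.


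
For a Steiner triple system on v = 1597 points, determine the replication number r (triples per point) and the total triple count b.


An STS(v) is a 2-(v, 3, 1) BIBD: block size k = 3, λ = 1.
Replication: r(k − 1) = λ(v − 1) ⇒ r·2 = 1597 − 1 = 1596 ⇒ r = 798.
Block count: b = v(v − 1)/6 = 1597·1596/6 = 2548812/6 = 424802.

r = 798, b = 424802.


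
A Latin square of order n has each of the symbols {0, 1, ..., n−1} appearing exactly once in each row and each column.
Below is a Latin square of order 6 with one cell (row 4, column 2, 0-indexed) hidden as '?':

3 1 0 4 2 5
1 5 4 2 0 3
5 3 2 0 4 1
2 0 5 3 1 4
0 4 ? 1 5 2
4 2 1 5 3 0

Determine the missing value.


Row 4 contains symbols [0, 1, 2, 4, 5] — missing [3].
Column 2 contains symbols [0, 1, 2, 4, 5] — missing [3].
The missing symbol must appear in both missing sets; intersection = [3].
Therefore the hidden value is 3.

Missing value = 3.


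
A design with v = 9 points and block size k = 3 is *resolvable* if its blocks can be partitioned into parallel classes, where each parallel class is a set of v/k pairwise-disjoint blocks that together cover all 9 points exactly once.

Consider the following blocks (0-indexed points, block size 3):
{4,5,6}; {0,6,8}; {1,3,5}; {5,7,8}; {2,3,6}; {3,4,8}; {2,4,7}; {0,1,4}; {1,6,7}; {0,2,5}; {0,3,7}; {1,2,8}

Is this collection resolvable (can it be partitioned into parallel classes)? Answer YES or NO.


v = 9, block size k = 3, number of blocks = 12.
For resolvability, blocks must partition into parallel classes of size v/k = 3.
Total blocks must therefore be a multiple of 3: 12 = 3·4 + 0 ⇒ divisible ✓.
Greedy packing gives 4 candidate class(es). Each should be a full parallel class (size 3, covers all 9 points).
  Class 1 (3 blocks): {4,5,6}; {0,3,7}; {1,2,8}. Points covered: [0, 1, 2, 3, 4, 5, 6, 7, 8].
  Class 2 (3 blocks): {0,6,8}; {1,3,5}; {2,4,7}. Points covered: [0, 1, 2, 3, 4, 5, 6, 7, 8].
  Class 3 (3 blocks): {5,7,8}; {2,3,6}; {0,1,4}. Points covered: [0, 1, 2, 3, 4, 5, 6, 7, 8].
  Class 4 (3 blocks): {3,4,8}; {1,6,7}; {0,2,5}. Points covered: [0, 1, 2, 3, 4, 5, 6, 7, 8].
All classes full (size 3)? YES. All classes cover every point? YES.
Resolvable? YES.

YES


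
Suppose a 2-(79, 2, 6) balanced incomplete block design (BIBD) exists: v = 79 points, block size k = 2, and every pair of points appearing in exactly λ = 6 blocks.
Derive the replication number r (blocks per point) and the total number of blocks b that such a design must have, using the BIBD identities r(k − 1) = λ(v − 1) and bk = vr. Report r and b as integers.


Any 2-(v, k, λ) BIBD satisfies two necessary conditions:
  (i)  Each point sits in r blocks, and counting incidences through any fixed point gives r(k − 1) = λ(v − 1), so r = λ(v − 1)/(k − 1).
  (ii) Total incidences bk = vr, so b = vr/k.
Step 1: r = λ(v − 1)/(k − 1) = 6·(79 − 1)/(2 − 1) = 6·78/1 = 468/1 = 468.
Step 2: b = vr/k = 79·468/2 = 36972/2 = 18486.
Check integrality: r = 468 ∈ Z ✓, b = 18486 ∈ Z ✓.
(These identities are necessary conditions: they determine r and b for any design with these parameters, but do not by themselves prove that one exists.)

r = 468, b = 18486.


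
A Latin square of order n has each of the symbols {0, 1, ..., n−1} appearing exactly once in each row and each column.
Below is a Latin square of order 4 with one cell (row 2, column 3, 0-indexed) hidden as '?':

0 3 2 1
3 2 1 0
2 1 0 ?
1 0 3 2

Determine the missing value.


Row 2 contains symbols [0, 1, 2] — missing [3].
Column 3 contains symbols [0, 1, 2] — missing [3].
The missing symbol must appear in both missing sets; intersection = [3].
Therefore the hidden value is 3.

Missing value = 3.


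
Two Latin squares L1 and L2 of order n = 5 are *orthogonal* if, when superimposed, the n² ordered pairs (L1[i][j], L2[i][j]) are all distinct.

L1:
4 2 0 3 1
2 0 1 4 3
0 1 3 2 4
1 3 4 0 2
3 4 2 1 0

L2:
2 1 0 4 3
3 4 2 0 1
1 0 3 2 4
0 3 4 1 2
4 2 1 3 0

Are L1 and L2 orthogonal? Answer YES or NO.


Form the n² = 25 superimposed pairs (L1[i][j], L2[i][j]), row by row (rows and columns indexed from 0):
row 0: (4,2) (2,1) (0,0) (3,4) (1,3)
row 1: (2,3) (0,4) (1,2) (4,0) (3,1)
row 2: (0,1) (1,0) (3,3) (2,2) (4,4)
row 3: (1,0) (3,3) (4,4) (0,1) (2,2)
row 4: (3,4) (4,2) (2,1) (1,3) (0,0)
Orthogonality requires all 25 pairs distinct.
But the pair (1,0) repeats: cell (2,1) has L1 = 1, L2 = 0, and cell (3,0) has L1 = 1, L2 = 0.
A repeated pair means some other pair never occurs (only 15 distinct pairs out of 25), so the squares are not orthogonal.
Conclusion: NO.

NO


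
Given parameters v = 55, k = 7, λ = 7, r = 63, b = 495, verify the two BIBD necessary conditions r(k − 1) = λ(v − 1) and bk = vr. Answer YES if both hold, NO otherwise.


Condition (i): r(k − 1) = 63·6 = 378; λ(v − 1) = 7·54 = 378. Match? YES.
Condition (ii): bk = 495·7 = 3465; vr = 55·63 = 3465. Match? YES.
Both conditions hold? YES.

YES


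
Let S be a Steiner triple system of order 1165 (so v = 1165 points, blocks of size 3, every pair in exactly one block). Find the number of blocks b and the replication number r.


An STS(v) is a 2-(v, 3, 1) BIBD: block size k = 3, λ = 1.
Replication: r(k − 1) = λ(v − 1) ⇒ r·2 = 1165 − 1 = 1164 ⇒ r = 582.
Block count: b = v(v − 1)/6 = 1165·1164/6 = 1356060/6 = 226010.
(Check via bk = vr: 226010·3 = 678030 = 1165·582 = 678030 ✓.)

r = 582, b = 226010.


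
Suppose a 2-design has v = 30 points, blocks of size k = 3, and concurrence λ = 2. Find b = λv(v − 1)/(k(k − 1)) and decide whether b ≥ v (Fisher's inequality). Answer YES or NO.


b = λv(v − 1)/(k(k − 1)) = 2·30·29/(3·2) = 1740/6 = 290.
Compare with v = 30: b ≥ v, so Fisher's inequality holds.

YES


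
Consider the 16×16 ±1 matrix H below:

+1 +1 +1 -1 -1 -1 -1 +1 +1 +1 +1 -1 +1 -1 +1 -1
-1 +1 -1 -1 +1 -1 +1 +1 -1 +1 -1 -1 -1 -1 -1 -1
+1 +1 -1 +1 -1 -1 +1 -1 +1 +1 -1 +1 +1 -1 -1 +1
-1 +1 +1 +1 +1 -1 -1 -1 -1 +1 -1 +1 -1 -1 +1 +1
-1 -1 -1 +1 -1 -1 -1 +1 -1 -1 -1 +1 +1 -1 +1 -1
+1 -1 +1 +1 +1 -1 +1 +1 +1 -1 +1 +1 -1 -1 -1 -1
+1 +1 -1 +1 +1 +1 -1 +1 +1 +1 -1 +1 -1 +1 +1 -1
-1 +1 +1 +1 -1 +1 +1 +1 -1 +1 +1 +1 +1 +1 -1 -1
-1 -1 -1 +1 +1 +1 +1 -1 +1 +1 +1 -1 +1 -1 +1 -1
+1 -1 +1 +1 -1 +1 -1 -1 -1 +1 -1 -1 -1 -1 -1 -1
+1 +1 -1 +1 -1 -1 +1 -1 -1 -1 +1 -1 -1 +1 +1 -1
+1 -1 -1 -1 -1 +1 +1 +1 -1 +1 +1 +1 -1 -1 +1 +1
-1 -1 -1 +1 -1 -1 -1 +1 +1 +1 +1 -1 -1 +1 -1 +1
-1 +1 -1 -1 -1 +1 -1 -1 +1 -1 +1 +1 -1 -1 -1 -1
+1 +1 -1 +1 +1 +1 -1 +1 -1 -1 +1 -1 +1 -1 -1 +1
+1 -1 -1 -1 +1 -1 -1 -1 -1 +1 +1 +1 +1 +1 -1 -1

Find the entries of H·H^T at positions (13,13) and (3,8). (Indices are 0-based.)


Row 3 of H: [-1, 1, 1, 1, 1, -1, -1, -1, -1, 1, -1, 1, -1, -1, 1, 1].
Row 8 of H: [-1, -1, -1, 1, 1, 1, 1, -1, 1, 1, 1, -1, 1, -1, 1, -1].
Row 13 of H: [-1, 1, -1, -1, -1, 1, -1, -1, 1, -1, 1, 1, -1, -1, -1, -1].
(H·H^T)[13][13] = Σ_j H[13][j]·H[13][j] = (-1)² + (1)² + (-1)² + (-1)² + (-1)² + (1)² + (-1)² + (-1)² + (1)² + (-1)² + (1)² + (1)² + (-1)² + (-1)² + (-1)² + (-1)² = 1 + 1 + 1 + 1 + 1 + 1 + 1 + 1 + 1 + 1 + 1 + 1 + 1 + 1 + 1 + 1 = 16.
(H·H^T)[3][8] = Σ_j H[3][j]·H[8][j] = (-1)·(-1) + (1)·(-1) + (1)·(-1) + (1)·(1) + (1)·(1) + (-1)·(1) + (-1)·(1) + (-1)·(-1) + (-1)·(1) + (1)·(1) + (-1)·(1) + (1)·(-1) + (-1)·(1) + (-1)·(-1) + (1)·(1) + (1)·(-1) = 1 + -1 + -1 + 1 + 1 + -1 + -1 + 1 + -1 + 1 + -1 + -1 + -1 + 1 + 1 + -1 = -2.
Rows 3 and 8 are not orthogonal (dot product = -2 ≠ 0), so H is not a Hadamard matrix.

(13,13) entry = 16; (3,8) entry = -2.


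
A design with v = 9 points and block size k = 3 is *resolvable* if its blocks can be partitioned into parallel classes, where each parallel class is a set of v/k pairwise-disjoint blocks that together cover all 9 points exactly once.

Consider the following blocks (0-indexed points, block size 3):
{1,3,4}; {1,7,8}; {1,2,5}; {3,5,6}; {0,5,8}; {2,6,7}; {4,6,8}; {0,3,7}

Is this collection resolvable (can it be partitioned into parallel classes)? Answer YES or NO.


v = 9, block size k = 3, number of blocks = 8.
For resolvability, blocks must partition into parallel classes of size v/k = 3.
Total blocks must therefore be a multiple of 3: 8 = 3·2 + 2 ⇒ not divisible ✗.
Resolvable? NO.

NO


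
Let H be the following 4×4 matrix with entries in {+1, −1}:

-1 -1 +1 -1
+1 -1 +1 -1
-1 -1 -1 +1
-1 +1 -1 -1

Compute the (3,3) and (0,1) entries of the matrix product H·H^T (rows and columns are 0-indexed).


Row 0 of H: [-1, -1, 1, -1].
Row 1 of H: [1, -1, 1, -1].
Row 3 of H: [-1, 1, -1, -1].
(H·H^T)[3][3] = Σ_j H[3][j]·H[3][j] = (-1)² + (1)² + (-1)² + (-1)² = 1 + 1 + 1 + 1 = 4.
(H·H^T)[0][1] = Σ_j H[0][j]·H[1][j] = (-1)·(1) + (-1)·(-1) + (1)·(1) + (-1)·(-1) = -1 + 1 + 1 + 1 = 2.
Rows 0 and 1 are not orthogonal (dot product = 2 ≠ 0), so H is not a Hadamard matrix.

(3,3) entry = 4; (0,1) entry = 2.


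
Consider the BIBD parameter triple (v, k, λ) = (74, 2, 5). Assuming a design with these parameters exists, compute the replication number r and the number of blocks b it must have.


Any 2-(v, k, λ) BIBD satisfies two necessary conditions:
  (i)  Each point sits in r blocks, and counting incidences through any fixed point gives r(k − 1) = λ(v − 1), so r = λ(v − 1)/(k − 1).
  (ii) Total incidences bk = vr, so b = vr/k.
Step 1: r = λ(v − 1)/(k − 1) = 5·(74 − 1)/(2 − 1) = 5·73/1 = 365/1 = 365.
Step 2: b = vr/k = 74·365/2 = 27010/2 = 13505.
Check integrality: r = 365 ∈ Z ✓, b = 13505 ∈ Z ✓.
(These identities are necessary conditions: they determine r and b for any design with these parameters, but do not by themselves prove that one exists.)

r = 365, b = 13505.


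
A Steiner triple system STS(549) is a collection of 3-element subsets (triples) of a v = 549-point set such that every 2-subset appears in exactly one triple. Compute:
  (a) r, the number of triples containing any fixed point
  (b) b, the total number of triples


An STS(v) is a 2-(v, 3, 1) BIBD: block size k = 3, λ = 1.
Replication: r(k − 1) = λ(v − 1) ⇒ r·2 = 549 − 1 = 548 ⇒ r = 274.
Block count: b = v(v − 1)/6 = 549·548/6 = 300852/6 = 50142.

r = 274, b = 50142.


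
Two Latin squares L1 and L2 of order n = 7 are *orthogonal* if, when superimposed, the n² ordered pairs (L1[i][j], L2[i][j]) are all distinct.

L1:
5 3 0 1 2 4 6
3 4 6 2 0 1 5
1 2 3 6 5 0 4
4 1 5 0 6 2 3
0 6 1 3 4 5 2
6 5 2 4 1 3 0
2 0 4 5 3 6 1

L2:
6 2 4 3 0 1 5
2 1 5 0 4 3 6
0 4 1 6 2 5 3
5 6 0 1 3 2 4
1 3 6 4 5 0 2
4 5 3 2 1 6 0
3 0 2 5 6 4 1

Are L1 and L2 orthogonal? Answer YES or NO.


Form the n² = 49 superimposed pairs (L1[i][j], L2[i][j]), row by row (rows and columns indexed from 0):
row 0: (5,6) (3,2) (0,4) (1,3) (2,0) (4,1) (6,5)
row 1: (3,2) (4,1) (6,5) (2,0) (0,4) (1,3) (5,6)
row 2: (1,0) (2,4) (3,1) (6,6) (5,2) (0,5) (4,3)
row 3: (4,5) (1,6) (5,0) (0,1) (6,3) (2,2) (3,4)
row 4: (0,1) (6,3) (1,6) (3,4) (4,5) (5,0) (2,2)
row 5: (6,4) (5,5) (2,3) (4,2) (1,1) (3,6) (0,0)
row 6: (2,3) (0,0) (4,2) (5,5) (3,6) (6,4) (1,1)
Orthogonality requires all 49 pairs distinct.
But the pair (3,2) repeats: cell (0,1) has L1 = 3, L2 = 2, and cell (1,0) has L1 = 3, L2 = 2.
A repeated pair means some other pair never occurs (only 28 distinct pairs out of 49), so the squares are not orthogonal.
Conclusion: NO.

NO


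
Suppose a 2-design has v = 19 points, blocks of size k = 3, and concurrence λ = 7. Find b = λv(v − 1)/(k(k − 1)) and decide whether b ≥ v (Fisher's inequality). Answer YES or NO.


r = λ(v − 1)/(k − 1) = 7·18/2 = 63.
b = vr/k = 19·63/3 = 399.
Fisher's inequality: b ≥ v ⇔ 399 ≥ 19? YES.

YES


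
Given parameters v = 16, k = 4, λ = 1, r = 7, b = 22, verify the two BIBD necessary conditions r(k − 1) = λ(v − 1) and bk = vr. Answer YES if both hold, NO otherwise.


Condition (i): r(k − 1) = 7·3 = 21; λ(v − 1) = 1·15 = 15. Match? NO.
Condition (ii): bk = 22·4 = 88; vr = 16·7 = 112. Match? NO.
Both conditions hold? NO.

NO


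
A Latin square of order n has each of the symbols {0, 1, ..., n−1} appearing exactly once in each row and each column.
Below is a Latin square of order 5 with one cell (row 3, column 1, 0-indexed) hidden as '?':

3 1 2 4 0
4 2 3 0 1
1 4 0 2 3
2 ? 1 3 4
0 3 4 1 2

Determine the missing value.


Row 3 contains symbols [1, 2, 3, 4] — missing [0].
Column 1 contains symbols [1, 2, 3, 4] — missing [0].
The missing symbol must appear in both missing sets; intersection = [0].
Therefore the hidden value is 0.

Missing value = 0.


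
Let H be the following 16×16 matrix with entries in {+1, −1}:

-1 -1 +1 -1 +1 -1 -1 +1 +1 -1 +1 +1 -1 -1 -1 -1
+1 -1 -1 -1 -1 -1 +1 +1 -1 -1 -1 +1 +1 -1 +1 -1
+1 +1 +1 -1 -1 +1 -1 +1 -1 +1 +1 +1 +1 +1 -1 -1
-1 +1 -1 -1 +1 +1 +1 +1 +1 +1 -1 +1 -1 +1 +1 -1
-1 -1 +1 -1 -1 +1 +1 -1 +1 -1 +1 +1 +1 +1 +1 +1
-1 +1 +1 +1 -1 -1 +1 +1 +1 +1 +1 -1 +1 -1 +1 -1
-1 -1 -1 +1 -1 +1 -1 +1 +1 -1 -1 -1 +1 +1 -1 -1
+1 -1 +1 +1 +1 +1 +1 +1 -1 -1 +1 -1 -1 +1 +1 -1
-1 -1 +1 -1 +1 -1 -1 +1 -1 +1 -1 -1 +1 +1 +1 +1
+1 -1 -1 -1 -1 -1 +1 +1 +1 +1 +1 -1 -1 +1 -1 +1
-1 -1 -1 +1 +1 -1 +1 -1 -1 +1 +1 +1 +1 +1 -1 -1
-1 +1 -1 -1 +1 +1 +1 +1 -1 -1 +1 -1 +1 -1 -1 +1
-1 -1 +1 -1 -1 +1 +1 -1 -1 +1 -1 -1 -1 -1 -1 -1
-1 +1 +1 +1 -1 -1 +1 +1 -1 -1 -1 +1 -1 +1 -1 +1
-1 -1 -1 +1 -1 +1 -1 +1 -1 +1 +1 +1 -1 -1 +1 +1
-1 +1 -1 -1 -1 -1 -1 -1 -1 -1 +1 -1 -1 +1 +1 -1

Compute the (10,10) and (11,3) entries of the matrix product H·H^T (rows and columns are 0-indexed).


Row 3 of H: [-1, 1, -1, -1, 1, 1, 1, 1, 1, 1, -1, 1, -1, 1, 1, -1].
Row 10 of H: [-1, -1, -1, 1, 1, -1, 1, -1, -1, 1, 1, 1, 1, 1, -1, -1].
Row 11 of H: [-1, 1, -1, -1, 1, 1, 1, 1, -1, -1, 1, -1, 1, -1, -1, 1].
(H·H^T)[10][10] = Σ_j H[10][j]·H[10][j] = (-1)² + (-1)² + (-1)² + (1)² + (1)² + (-1)² + (1)² + (-1)² + (-1)² + (1)² + (1)² + (1)² + (1)² + (1)² + (-1)² + (-1)² = 1 + 1 + 1 + 1 + 1 + 1 + 1 + 1 + 1 + 1 + 1 + 1 + 1 + 1 + 1 + 1 = 16.
(H·H^T)[11][3] = Σ_j H[11][j]·H[3][j] = (-1)·(-1) + (1)·(1) + (-1)·(-1) + (-1)·(-1) + (1)·(1) + (1)·(1) + (1)·(1) + (1)·(1) + (-1)·(1) + (-1)·(1) + (1)·(-1) + (-1)·(1) + (1)·(-1) + (-1)·(1) + (-1)·(1) + (1)·(-1) = 1 + 1 + 1 + 1 + 1 + 1 + 1 + 1 + -1 + -1 + -1 + -1 + -1 + -1 + -1 + -1 = 0.
So rows 11 and 3 are orthogonal; the diagonal entry equals n = 16.

(10,10) entry = 16; (11,3) entry = 0.


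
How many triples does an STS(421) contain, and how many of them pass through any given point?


An STS(v) is a 2-(v, 3, 1) BIBD: block size k = 3, λ = 1.
Replication: r(k − 1) = λ(v − 1) ⇒ r·2 = 421 − 1 = 420 ⇒ r = 210.
Block count: bk = vr ⇒ b·3 = 421·210 = 88410 ⇒ b = 29470.

r = 210, b = 29470.


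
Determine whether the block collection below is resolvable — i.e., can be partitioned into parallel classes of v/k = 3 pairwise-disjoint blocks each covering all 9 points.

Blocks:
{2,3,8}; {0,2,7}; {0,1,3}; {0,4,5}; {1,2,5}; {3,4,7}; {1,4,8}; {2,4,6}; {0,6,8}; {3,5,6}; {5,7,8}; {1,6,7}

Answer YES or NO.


v = 9, block size k = 3, number of blocks = 12.
For resolvability, blocks must partition into parallel classes of size v/k = 3.
Total blocks must therefore be a multiple of 3: 12 = 3·4 + 0 ⇒ divisible ✓.
Greedy packing gives 4 candidate class(es). Each should be a full parallel class (size 3, covers all 9 points).
  Class 1 (3 blocks): {2,3,8}; {0,4,5}; {1,6,7}. Points covered: [0, 1, 2, 3, 4, 5, 6, 7, 8].
  Class 2 (3 blocks): {0,2,7}; {1,4,8}; {3,5,6}. Points covered: [0, 1, 2, 3, 4, 5, 6, 7, 8].
  Class 3 (3 blocks): {0,1,3}; {2,4,6}; {5,7,8}. Points covered: [0, 1, 2, 3, 4, 5, 6, 7, 8].
  Class 4 (3 blocks): {1,2,5}; {3,4,7}; {0,6,8}. Points covered: [0, 1, 2, 3, 4, 5, 6, 7, 8].
All classes full (size 3)? YES. All classes cover every point? YES.
Resolvable? YES.

YES


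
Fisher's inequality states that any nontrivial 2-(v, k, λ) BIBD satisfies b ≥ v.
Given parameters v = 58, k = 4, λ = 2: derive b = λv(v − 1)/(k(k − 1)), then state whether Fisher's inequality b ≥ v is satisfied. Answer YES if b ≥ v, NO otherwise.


b = λv(v − 1)/(k(k − 1)) = 2·58·57/(4·3) = 6612/12 = 551.
Compare with v = 58: b ≥ v, so Fisher's inequality holds.

YES


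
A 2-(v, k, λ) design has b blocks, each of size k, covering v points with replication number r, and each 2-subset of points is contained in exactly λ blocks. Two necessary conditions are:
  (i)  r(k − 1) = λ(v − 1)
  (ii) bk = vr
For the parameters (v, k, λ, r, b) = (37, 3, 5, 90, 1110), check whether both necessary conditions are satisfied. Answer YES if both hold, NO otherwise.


Condition (i): r(k − 1) = 90·2 = 180; λ(v − 1) = 5·36 = 180. Match? YES.
Condition (ii): bk = 1110·3 = 3330; vr = 37·90 = 3330. Match? YES.
Both conditions hold? YES.

YES


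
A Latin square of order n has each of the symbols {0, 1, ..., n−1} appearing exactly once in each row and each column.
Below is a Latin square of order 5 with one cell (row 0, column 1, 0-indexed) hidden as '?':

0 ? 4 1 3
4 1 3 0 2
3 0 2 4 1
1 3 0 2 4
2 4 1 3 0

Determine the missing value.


Row 0 contains symbols [0, 1, 3, 4] — missing [2].
Column 1 contains symbols [0, 1, 3, 4] — missing [2].
The missing symbol must appear in both missing sets; intersection = [2].
Therefore the hidden value is 2.

Missing value = 2.


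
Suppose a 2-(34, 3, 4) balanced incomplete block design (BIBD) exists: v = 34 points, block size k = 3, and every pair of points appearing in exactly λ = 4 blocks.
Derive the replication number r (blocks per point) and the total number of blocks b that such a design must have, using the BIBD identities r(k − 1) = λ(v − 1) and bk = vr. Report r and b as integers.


Any 2-(v, k, λ) BIBD satisfies two necessary conditions:
  (i)  Each point sits in r blocks, and counting incidences through any fixed point gives r(k − 1) = λ(v − 1), so r = λ(v − 1)/(k − 1).
  (ii) Total incidences bk = vr, so b = vr/k.
Step 1: r = λ(v − 1)/(k − 1) = 4·(34 − 1)/(3 − 1) = 4·33/2 = 132/2 = 66.
Step 2: b = vr/k = 34·66/3 = 2244/3 = 748.
Check integrality: r = 66 ∈ Z ✓, b = 748 ∈ Z ✓.
(These identities are necessary conditions: they determine r and b for any design with these parameters, but do not by themselves prove that one exists.)

r = 66, b = 748.


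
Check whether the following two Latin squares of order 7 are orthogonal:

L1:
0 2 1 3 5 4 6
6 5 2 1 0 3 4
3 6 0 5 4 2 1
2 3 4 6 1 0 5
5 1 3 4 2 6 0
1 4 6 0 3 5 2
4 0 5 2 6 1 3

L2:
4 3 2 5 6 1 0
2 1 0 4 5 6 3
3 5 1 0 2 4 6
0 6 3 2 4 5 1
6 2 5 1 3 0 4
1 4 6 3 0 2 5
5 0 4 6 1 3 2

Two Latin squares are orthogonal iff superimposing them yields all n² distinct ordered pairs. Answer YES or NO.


Form the n² = 49 superimposed pairs (L1[i][j], L2[i][j]), row by row (rows and columns indexed from 0):
row 0: (0,4) (2,3) (1,2) (3,5) (5,6) (4,1) (6,0)
row 1: (6,2) (5,1) (2,0) (1,4) (0,5) (3,6) (4,3)
row 2: (3,3) (6,5) (0,1) (5,0) (4,2) (2,4) (1,6)
row 3: (2,0) (3,6) (4,3) (6,2) (1,4) (0,5) (5,1)
row 4: (5,6) (1,2) (3,5) (4,1) (2,3) (6,0) (0,4)
row 5: (1,1) (4,4) (6,6) (0,3) (3,0) (5,2) (2,5)
row 6: (4,5) (0,0) (5,4) (2,6) (6,1) (1,3) (3,2)
Orthogonality requires all 49 pairs distinct.
But the pair (2,0) repeats: cell (1,2) has L1 = 2, L2 = 0, and cell (3,0) has L1 = 2, L2 = 0.
A repeated pair means some other pair never occurs (only 35 distinct pairs out of 49), so the squares are not orthogonal.
Conclusion: NO.

NO


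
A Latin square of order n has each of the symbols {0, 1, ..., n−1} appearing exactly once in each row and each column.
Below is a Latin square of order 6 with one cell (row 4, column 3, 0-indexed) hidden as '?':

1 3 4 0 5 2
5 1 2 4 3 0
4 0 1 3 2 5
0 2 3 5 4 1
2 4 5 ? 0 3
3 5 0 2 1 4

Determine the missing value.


Row 4 contains symbols [0, 2, 3, 4, 5] — missing [1].
Column 3 contains symbols [0, 2, 3, 4, 5] — missing [1].
The missing symbol must appear in both missing sets; intersection = [1].
Therefore the hidden value is 1.

Missing value = 1.


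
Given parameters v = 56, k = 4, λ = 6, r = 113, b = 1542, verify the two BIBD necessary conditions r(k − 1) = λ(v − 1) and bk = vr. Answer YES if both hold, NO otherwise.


Condition (i): r(k − 1) = 113·3 = 339; λ(v − 1) = 6·55 = 330. Match? NO.
Condition (ii): bk = 1542·4 = 6168; vr = 56·113 = 6328. Match? NO.
Both conditions hold? NO.

NO


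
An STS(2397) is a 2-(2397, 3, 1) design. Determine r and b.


An STS(v) is a 2-(v, 3, 1) BIBD: block size k = 3, λ = 1.
Replication: r(k − 1) = λ(v − 1) ⇒ r·2 = 2397 − 1 = 2396 ⇒ r = 1198.
Block count: bk = vr ⇒ b·3 = 2397·1198 = 2871606 ⇒ b = 957202.

r = 1198, b = 957202.


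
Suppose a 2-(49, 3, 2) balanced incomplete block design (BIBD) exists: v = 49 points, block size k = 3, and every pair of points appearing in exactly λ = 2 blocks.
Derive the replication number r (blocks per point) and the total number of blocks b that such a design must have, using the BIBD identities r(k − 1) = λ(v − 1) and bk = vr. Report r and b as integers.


Any 2-(v, k, λ) BIBD satisfies two necessary conditions:
  (i)  Each point sits in r blocks, and counting incidences through any fixed point gives r(k − 1) = λ(v − 1), so r = λ(v − 1)/(k − 1).
  (ii) Total incidences bk = vr, so b = vr/k.
Step 1: r = λ(v − 1)/(k − 1) = 2·(49 − 1)/(3 − 1) = 2·48/2 = 96/2 = 48.
Step 2: b = vr/k = 49·48/3 = 2352/3 = 784.
Check integrality: r = 48 ∈ Z ✓, b = 784 ∈ Z ✓.
(These identities are necessary conditions: they determine r and b for any design with these parameters, but do not by themselves prove that one exists.)

r = 48, b = 784.


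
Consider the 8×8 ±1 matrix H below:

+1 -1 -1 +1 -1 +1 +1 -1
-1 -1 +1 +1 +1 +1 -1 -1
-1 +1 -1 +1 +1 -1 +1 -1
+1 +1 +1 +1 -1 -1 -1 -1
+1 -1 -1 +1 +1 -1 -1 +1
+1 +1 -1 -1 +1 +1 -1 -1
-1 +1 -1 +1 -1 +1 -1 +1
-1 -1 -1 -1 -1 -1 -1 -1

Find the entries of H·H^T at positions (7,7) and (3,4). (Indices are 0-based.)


Row 3 of H: [1, 1, 1, 1, -1, -1, -1, -1].
Row 4 of H: [1, -1, -1, 1, 1, -1, -1, 1].
Row 7 of H: [-1, -1, -1, -1, -1, -1, -1, -1].
(H·H^T)[7][7] = Σ_j H[7][j]·H[7][j] = (-1)² + (-1)² + (-1)² + (-1)² + (-1)² + (-1)² + (-1)² + (-1)² = 1 + 1 + 1 + 1 + 1 + 1 + 1 + 1 = 8.
(H·H^T)[3][4] = Σ_j H[3][j]·H[4][j] = (1)·(1) + (1)·(-1) + (1)·(-1) + (1)·(1) + (-1)·(1) + (-1)·(-1) + (-1)·(-1) + (-1)·(1) = 1 + -1 + -1 + 1 + -1 + 1 + 1 + -1 = 0.
So rows 3 and 4 are orthogonal; the diagonal entry equals n = 8.

(7,7) entry = 8; (3,4) entry = 0.


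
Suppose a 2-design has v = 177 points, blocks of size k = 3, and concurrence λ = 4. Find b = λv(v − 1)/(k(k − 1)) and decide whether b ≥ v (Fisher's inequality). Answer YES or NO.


r = λ(v − 1)/(k − 1) = 4·176/2 = 352.
b = vr/k = 177·352/3 = 20768.
Fisher's inequality: b ≥ v ⇔ 20768 ≥ 177? YES.

YES


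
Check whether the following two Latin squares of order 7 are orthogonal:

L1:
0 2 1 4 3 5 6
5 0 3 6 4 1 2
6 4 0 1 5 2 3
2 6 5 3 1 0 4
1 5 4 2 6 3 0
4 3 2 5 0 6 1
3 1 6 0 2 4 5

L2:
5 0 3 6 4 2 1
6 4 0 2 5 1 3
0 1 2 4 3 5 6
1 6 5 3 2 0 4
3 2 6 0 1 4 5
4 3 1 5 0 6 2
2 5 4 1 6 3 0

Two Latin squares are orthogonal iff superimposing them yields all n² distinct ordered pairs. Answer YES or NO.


Form the n² = 49 superimposed pairs (L1[i][j], L2[i][j]), row by row (rows and columns indexed from 0):
row 0: (0,5) (2,0) (1,3) (4,6) (3,4) (5,2) (6,1)
row 1: (5,6) (0,4) (3,0) (6,2) (4,5) (1,1) (2,3)
row 2: (6,0) (4,1) (0,2) (1,4) (5,3) (2,5) (3,6)
row 3: (2,1) (6,6) (5,5) (3,3) (1,2) (0,0) (4,4)
row 4: (1,3) (5,2) (4,6) (2,0) (6,1) (3,4) (0,5)
row 5: (4,4) (3,3) (2,1) (5,5) (0,0) (6,6) (1,2)
row 6: (3,2) (1,5) (6,4) (0,1) (2,6) (4,3) (5,0)
Orthogonality requires all 49 pairs distinct.
But the pair (1,3) repeats: cell (0,2) has L1 = 1, L2 = 3, and cell (4,0) has L1 = 1, L2 = 3.
A repeated pair means some other pair never occurs (only 35 distinct pairs out of 49), so the squares are not orthogonal.
Conclusion: NO.

NO


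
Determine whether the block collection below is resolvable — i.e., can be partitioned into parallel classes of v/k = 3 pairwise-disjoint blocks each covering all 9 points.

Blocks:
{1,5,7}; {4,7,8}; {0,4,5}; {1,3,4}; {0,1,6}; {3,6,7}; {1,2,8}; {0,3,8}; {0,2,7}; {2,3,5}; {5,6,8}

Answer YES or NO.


v = 9, block size k = 3, number of blocks = 11.
For resolvability, blocks must partition into parallel classes of size v/k = 3.
Total blocks must therefore be a multiple of 3: 11 = 3·3 + 2 ⇒ not divisible ✗.
Resolvable? NO.

NO


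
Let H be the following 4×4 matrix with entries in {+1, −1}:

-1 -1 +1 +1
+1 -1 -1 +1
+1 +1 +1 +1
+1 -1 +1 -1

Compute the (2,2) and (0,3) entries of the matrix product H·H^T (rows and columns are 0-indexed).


Row 0 of H: [-1, -1, 1, 1].
Row 2 of H: [1, 1, 1, 1].
Row 3 of H: [1, -1, 1, -1].
(H·H^T)[2][2] = Σ_j H[2][j]·H[2][j] = (1)² + (1)² + (1)² + (1)² = 1 + 1 + 1 + 1 = 4.
(H·H^T)[0][3] = Σ_j H[0][j]·H[3][j] = (-1)·(1) + (-1)·(-1) + (1)·(1) + (1)·(-1) = -1 + 1 + 1 + -1 = 0.
So rows 0 and 3 are orthogonal; the diagonal entry equals n = 4.

(2,2) entry = 4; (0,3) entry = 0.


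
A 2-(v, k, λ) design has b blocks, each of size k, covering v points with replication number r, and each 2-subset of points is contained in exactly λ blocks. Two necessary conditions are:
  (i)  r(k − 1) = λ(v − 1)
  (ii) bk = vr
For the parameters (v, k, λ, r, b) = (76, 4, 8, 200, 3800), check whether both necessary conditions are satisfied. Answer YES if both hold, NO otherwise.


Condition (i): r(k − 1) = 200·3 = 600; λ(v − 1) = 8·75 = 600. Match? YES.
Condition (ii): bk = 3800·4 = 15200; vr = 76·200 = 15200. Match? YES.
Both conditions hold? YES.

YES


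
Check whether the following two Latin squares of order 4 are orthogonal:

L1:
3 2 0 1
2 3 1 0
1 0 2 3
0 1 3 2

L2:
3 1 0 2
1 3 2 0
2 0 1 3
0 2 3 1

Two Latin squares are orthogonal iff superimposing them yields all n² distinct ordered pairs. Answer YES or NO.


Form the n² = 16 superimposed pairs (L1[i][j], L2[i][j]), row by row (rows and columns indexed from 0):
row 0: (3,3) (2,1) (0,0) (1,2)
row 1: (2,1) (3,3) (1,2) (0,0)
row 2: (1,2) (0,0) (2,1) (3,3)
row 3: (0,0) (1,2) (3,3) (2,1)
Orthogonality requires all 16 pairs distinct.
But the pair (2,1) repeats: cell (0,1) has L1 = 2, L2 = 1, and cell (1,0) has L1 = 2, L2 = 1.
A repeated pair means some other pair never occurs (only 4 distinct pairs out of 16), so the squares are not orthogonal.
Conclusion: NO.

NO


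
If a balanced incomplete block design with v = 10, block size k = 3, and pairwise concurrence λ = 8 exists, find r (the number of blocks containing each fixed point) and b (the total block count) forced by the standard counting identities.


Any 2-(v, k, λ) BIBD satisfies two necessary conditions:
  (i)  Each point sits in r blocks, and counting incidences through any fixed point gives r(k − 1) = λ(v − 1), so r = λ(v − 1)/(k − 1).
  (ii) Total incidences bk = vr, so b = vr/k.
Step 1: r = λ(v − 1)/(k − 1) = 8·(10 − 1)/(3 − 1) = 8·9/2 = 72/2 = 36.
Step 2: b = vr/k = 10·36/3 = 360/3 = 120.
Check integrality: r = 36 ∈ Z ✓, b = 120 ∈ Z ✓.
(These identities are necessary conditions: they determine r and b for any design with these parameters, but do not by themselves prove that one exists.)

r = 36, b = 120.


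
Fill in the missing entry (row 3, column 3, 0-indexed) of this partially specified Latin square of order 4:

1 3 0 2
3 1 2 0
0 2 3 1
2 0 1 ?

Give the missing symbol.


Row 3 contains symbols [0, 1, 2] — missing [3].
Column 3 contains symbols [0, 1, 2] — missing [3].
The missing symbol must appear in both missing sets; intersection = [3].
Therefore the hidden value is 3.

Missing value = 3.


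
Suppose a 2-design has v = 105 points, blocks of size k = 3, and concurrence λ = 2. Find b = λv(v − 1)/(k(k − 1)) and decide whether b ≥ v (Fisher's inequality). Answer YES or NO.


b = λv(v − 1)/(k(k − 1)) = 2·105·104/(3·2) = 21840/6 = 3640.
Compare with v = 105: b ≥ v, so Fisher's inequality holds.

YES


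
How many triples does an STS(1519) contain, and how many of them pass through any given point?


An STS(v) is a 2-(v, 3, 1) BIBD: block size k = 3, λ = 1.
Replication: r(k − 1) = λ(v − 1) ⇒ r·2 = 1519 − 1 = 1518 ⇒ r = 759.
Block count: b = v(v − 1)/6 = 1519·1518/6 = 2305842/6 = 384307.

r = 759, b = 384307.


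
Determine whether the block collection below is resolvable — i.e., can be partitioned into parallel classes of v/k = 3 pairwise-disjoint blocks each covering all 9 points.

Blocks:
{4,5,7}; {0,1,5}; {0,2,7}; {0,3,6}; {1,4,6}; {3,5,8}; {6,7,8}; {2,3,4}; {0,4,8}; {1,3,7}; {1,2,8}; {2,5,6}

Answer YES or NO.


v = 9, block size k = 3, number of blocks = 12.
For resolvability, blocks must partition into parallel classes of size v/k = 3.
Total blocks must therefore be a multiple of 3: 12 = 3·4 + 0 ⇒ divisible ✓.
Greedy packing gives 4 candidate class(es). Each should be a full parallel class (size 3, covers all 9 points).
  Class 1 (3 blocks): {4,5,7}; {0,3,6}; {1,2,8}. Points covered: [0, 1, 2, 3, 4, 5, 6, 7, 8].
  Class 2 (3 blocks): {0,1,5}; {6,7,8}; {2,3,4}. Points covered: [0, 1, 2, 3, 4, 5, 6, 7, 8].
  Class 3 (3 blocks): {0,2,7}; {1,4,6}; {3,5,8}. Points covered: [0, 1, 2, 3, 4, 5, 6, 7, 8].
  Class 4 (3 blocks): {0,4,8}; {1,3,7}; {2,5,6}. Points covered: [0, 1, 2, 3, 4, 5, 6, 7, 8].
All classes full (size 3)? YES. All classes cover every point? YES.
Resolvable? YES.

YES


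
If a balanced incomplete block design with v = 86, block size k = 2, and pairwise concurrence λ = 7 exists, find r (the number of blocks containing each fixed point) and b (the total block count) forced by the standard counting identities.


Any 2-(v, k, λ) BIBD satisfies two necessary conditions:
  (i)  Each point sits in r blocks, and counting incidences through any fixed point gives r(k − 1) = λ(v − 1), so r = λ(v − 1)/(k − 1).
  (ii) Total incidences bk = vr, so b = vr/k.
Step 1: r = λ(v − 1)/(k − 1) = 7·(86 − 1)/(2 − 1) = 7·85/1 = 595/1 = 595.
Step 2: b = vr/k = 86·595/2 = 51170/2 = 25585.
Check integrality: r = 595 ∈ Z ✓, b = 25585 ∈ Z ✓.
(These identities are necessary conditions: they determine r and b for any design with these parameters, but do not by themselves prove that one exists.)

r = 595, b = 25585.


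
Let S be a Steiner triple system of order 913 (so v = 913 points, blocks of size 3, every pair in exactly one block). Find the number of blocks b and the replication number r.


An STS(v) is a 2-(v, 3, 1) BIBD: block size k = 3, λ = 1.
Replication: r(k − 1) = λ(v − 1) ⇒ r·2 = 913 − 1 = 912 ⇒ r = 456.
Block count: bk = vr ⇒ b·3 = 913·456 = 416328 ⇒ b = 138776.
(Check via b = v(v − 1)/6 = 913·912/6 = 832656/6 = 138776.)

r = 456, b = 138776.


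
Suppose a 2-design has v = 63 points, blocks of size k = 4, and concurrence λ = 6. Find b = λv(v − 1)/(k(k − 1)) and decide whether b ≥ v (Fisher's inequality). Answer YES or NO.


b = λv(v − 1)/(k(k − 1)) = 6·63·62/(4·3) = 23436/12 = 1953.
Compare with v = 63: b ≥ v, so Fisher's inequality holds.

YES


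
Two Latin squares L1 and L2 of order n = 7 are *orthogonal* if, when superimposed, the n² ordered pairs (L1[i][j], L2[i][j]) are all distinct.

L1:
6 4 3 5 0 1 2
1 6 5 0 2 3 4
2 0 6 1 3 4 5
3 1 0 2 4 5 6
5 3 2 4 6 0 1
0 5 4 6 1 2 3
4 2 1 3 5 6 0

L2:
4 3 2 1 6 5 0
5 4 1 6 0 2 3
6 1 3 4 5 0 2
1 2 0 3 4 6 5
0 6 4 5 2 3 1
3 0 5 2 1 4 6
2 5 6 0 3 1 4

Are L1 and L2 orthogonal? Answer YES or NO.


Form the n² = 49 superimposed pairs (L1[i][j], L2[i][j]), row by row (rows and columns indexed from 0):
row 0: (6,4) (4,3) (3,2) (5,1) (0,6) (1,5) (2,0)
row 1: (1,5) (6,4) (5,1) (0,6) (2,0) (3,2) (4,3)
row 2: (2,6) (0,1) (6,3) (1,4) (3,5) (4,0) (5,2)
row 3: (3,1) (1,2) (0,0) (2,3) (4,4) (5,6) (6,5)
row 4: (5,0) (3,6) (2,4) (4,5) (6,2) (0,3) (1,1)
row 5: (0,3) (5,0) (4,5) (6,2) (1,1) (2,4) (3,6)
row 6: (4,2) (2,5) (1,6) (3,0) (5,3) (6,1) (0,4)
Orthogonality requires all 49 pairs distinct.
But the pair (1,5) repeats: cell (0,5) has L1 = 1, L2 = 5, and cell (1,0) has L1 = 1, L2 = 5.
A repeated pair means some other pair never occurs (only 35 distinct pairs out of 49), so the squares are not orthogonal.
Conclusion: NO.

NO


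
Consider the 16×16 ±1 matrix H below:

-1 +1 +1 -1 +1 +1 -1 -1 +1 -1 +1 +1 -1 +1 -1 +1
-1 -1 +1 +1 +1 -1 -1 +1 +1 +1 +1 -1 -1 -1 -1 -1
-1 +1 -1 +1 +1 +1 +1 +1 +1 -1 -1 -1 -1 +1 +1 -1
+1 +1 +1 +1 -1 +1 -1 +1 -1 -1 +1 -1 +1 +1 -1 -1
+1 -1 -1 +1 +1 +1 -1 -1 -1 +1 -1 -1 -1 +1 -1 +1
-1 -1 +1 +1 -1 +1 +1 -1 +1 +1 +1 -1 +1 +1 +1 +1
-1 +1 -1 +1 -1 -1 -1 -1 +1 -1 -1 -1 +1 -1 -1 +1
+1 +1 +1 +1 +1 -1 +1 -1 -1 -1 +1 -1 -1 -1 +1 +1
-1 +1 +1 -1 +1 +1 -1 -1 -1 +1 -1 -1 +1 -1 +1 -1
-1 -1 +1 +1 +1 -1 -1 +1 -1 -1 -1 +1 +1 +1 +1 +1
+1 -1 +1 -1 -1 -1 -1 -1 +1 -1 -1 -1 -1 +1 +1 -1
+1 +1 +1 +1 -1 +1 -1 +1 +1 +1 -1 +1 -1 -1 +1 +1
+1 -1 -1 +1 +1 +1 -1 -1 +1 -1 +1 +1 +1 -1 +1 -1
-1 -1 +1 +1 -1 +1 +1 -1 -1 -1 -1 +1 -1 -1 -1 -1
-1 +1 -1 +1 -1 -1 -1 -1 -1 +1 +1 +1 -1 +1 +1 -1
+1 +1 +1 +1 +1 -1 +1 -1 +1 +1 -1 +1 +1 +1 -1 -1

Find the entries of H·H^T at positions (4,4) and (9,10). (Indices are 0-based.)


Row 4 of H: [1, -1, -1, 1, 1, 1, -1, -1, -1, 1, -1, -1, -1, 1, -1, 1].
Row 9 of H: [-1, -1, 1, 1, 1, -1, -1, 1, -1, -1, -1, 1, 1, 1, 1, 1].
Row 10 of H: [1, -1, 1, -1, -1, -1, -1, -1, 1, -1, -1, -1, -1, 1, 1, -1].
(H·H^T)[4][4] = Σ_j H[4][j]·H[4][j] = (1)² + (-1)² + (-1)² + (1)² + (1)² + (1)² + (-1)² + (-1)² + (-1)² + (1)² + (-1)² + (-1)² + (-1)² + (1)² + (-1)² + (1)² = 1 + 1 + 1 + 1 + 1 + 1 + 1 + 1 + 1 + 1 + 1 + 1 + 1 + 1 + 1 + 1 = 16.
(H·H^T)[9][10] = Σ_j H[9][j]·H[10][j] = (-1)·(1) + (-1)·(-1) + (1)·(1) + (1)·(-1) + (1)·(-1) + (-1)·(-1) + (-1)·(-1) + (1)·(-1) + (-1)·(1) + (-1)·(-1) + (-1)·(-1) + (1)·(-1) + (1)·(-1) + (1)·(1) + (1)·(1) + (1)·(-1) = -1 + 1 + 1 + -1 + -1 + 1 + 1 + -1 + -1 + 1 + 1 + -1 + -1 + 1 + 1 + -1 = 0.
So rows 9 and 10 are orthogonal; the diagonal entry equals n = 16.

(4,4) entry = 16; (9,10) entry = 0.
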